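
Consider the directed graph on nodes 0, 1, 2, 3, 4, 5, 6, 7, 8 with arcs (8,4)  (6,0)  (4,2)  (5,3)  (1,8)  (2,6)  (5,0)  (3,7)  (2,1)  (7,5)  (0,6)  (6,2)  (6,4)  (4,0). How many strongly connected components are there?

2

{0, 1, 2, 4, 6, 8} are all mutually reachable — one SCC of size 6.
{3, 5, 7} are all mutually reachable — one SCC of size 3.
That gives 2 strongly connected components.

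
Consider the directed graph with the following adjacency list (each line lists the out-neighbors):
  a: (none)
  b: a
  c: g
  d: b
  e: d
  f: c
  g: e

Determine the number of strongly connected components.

7

{b} is an SCC by itself.
{d} is an SCC by itself.
{f} is an SCC by itself.
{c} is an SCC by itself.
{e} is an SCC by itself.
(and 2 more singleton SCCs)
That gives 7 strongly connected components.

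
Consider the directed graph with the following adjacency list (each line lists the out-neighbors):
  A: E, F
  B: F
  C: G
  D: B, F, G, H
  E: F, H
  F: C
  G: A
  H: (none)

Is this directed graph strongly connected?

There is no directed path from G to B, so the graph is not strongly connected.

No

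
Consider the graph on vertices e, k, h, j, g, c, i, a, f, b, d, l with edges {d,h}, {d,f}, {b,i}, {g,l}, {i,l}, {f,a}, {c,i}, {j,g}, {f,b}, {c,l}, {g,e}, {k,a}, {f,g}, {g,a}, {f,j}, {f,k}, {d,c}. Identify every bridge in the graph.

d-h, e-g

The edges on the cycle f-j-g-a-f are not bridges since each lies on that cycle.
But removing e-g disconnects e from g; removing d-h disconnects d from h — these are bridges.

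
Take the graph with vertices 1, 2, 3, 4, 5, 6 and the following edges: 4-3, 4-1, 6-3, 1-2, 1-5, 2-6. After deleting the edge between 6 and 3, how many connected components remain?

6 and 3 are still connected via 6-2-1-4-3, so the component count stays at 1.

1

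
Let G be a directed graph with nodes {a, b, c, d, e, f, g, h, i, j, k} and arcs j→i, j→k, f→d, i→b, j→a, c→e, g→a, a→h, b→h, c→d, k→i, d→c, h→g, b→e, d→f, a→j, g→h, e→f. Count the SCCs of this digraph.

{a, b, g, h, i, j, k} are all mutually reachable — one SCC of size 7.
{c, d, e, f} are all mutually reachable — one SCC of size 4.
That gives 2 strongly connected components.

2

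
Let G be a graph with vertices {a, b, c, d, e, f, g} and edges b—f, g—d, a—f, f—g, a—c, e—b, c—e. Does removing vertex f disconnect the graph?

Yes

Deleting f raises the number of components from 1 to 2, so f is a cut vertex.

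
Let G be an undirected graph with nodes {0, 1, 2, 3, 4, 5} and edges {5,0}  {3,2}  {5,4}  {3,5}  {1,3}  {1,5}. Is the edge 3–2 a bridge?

Removing 3–2 leaves no path between 3 and 2: the component count goes from 1 to 2. So it is a bridge.

Yes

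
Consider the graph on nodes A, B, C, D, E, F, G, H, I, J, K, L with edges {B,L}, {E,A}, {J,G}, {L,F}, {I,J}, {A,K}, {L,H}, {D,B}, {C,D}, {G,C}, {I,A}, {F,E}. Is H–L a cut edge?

Yes

Removing H–L leaves no path between H and L: the component count goes from 1 to 2. So it is a bridge.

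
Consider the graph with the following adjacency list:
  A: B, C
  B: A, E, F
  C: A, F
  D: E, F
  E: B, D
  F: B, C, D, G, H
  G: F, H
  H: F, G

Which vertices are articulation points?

F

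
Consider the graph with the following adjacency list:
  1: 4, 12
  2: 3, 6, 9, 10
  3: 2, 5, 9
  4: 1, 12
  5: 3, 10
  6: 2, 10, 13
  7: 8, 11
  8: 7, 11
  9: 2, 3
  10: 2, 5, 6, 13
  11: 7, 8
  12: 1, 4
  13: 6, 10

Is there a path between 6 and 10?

From 6 we can reach 2, 3, 5, 6, 9, 10, 13, which includes 10.

Yes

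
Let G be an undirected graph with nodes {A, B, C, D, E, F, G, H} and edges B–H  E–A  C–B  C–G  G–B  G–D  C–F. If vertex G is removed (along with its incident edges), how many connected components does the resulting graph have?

With G gone, the remaining components are: {D}; {A, E}; {B, C, F, H}.
That is 3 components.

3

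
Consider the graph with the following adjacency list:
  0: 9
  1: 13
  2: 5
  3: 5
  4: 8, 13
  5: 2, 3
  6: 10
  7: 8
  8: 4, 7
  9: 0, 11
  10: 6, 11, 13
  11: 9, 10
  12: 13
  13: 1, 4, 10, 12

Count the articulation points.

Removing 4 increases the component count from 2 to 3, so 4 is a cut vertex.
Removing 5 increases the component count from 2 to 3, so 5 is a cut vertex.
Removing 8 increases the component count from 2 to 3, so 8 is a cut vertex.
Likewise 9, 10, 11, 13 are cut vertices.
By contrast removing 2 leaves 2 components; it is not a cut vertex. No other vertex is a cut vertex either.

7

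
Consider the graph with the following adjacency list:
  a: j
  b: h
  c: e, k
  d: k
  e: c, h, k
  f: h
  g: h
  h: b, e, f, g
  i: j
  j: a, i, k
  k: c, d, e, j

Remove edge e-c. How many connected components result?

e and c are still connected via e-k-c, so the component count stays at 1.

1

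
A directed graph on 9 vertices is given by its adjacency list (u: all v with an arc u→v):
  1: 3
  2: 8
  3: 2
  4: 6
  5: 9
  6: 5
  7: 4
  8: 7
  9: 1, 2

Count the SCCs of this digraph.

1

{1, 2, 3, 4, 5, 6, 7, 8, 9} are all mutually reachable — one SCC of size 9.
That gives 1 strongly connected component.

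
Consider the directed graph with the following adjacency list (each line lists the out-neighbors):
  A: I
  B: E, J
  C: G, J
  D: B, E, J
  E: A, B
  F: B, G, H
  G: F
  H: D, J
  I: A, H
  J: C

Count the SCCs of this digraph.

1

{A, B, C, D, E, F, G, H, I, J} are all mutually reachable — one SCC of size 10.
That gives 1 strongly connected component.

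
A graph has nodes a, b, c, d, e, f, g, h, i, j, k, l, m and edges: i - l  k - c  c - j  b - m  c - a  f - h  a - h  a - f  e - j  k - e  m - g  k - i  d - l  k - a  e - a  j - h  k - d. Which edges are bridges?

b-m, g-m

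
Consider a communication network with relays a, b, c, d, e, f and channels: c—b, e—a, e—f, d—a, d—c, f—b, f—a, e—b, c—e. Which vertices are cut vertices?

none

Removing a, for instance, still leaves 1 component. No single vertex removal increases the component count — the graph has no articulation points.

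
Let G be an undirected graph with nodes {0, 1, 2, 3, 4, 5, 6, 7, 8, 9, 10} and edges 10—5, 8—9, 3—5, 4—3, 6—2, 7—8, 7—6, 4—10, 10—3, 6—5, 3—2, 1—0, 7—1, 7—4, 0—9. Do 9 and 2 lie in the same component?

From 9 we can reach 0, 1, 2, 3, 4, 5, 6, 7, 8, 9, 10, which includes 2.

Yes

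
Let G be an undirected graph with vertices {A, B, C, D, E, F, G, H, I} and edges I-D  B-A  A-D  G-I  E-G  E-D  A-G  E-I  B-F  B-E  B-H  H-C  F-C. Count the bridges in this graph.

The edges on the cycle E-G-I-E are not bridges since each lies on that cycle.
Every edge lies on some cycle, so there are no bridges.

0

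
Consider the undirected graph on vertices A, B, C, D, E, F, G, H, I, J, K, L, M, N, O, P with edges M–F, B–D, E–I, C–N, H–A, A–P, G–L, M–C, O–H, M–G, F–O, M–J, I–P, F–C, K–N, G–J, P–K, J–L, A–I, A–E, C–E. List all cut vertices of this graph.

M

Removing M increases the component count from 2 to 3, so M is a cut vertex.
By contrast removing C leaves 2 components; it is not a cut vertex. No other vertex is a cut vertex either.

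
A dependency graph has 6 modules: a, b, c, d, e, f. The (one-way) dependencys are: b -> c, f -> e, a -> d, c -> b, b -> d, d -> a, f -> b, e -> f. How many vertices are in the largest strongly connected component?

{e, f} are all mutually reachable — one SCC of size 2.
{a, d} are all mutually reachable — one SCC of size 2.
{b, c} are all mutually reachable — one SCC of size 2.
The largest has 2 vertices.

2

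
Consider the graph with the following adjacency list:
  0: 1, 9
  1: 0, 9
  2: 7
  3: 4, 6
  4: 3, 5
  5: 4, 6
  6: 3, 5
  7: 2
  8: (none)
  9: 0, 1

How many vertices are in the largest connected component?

4

8 is isolated — a component by itself.
Starting from 2 we can reach 2, 7. That is one component of size 2.
Starting from 0 we can reach 0, 1, 9. That is one component of size 3.
Starting from 3 we can reach 3, 4, 5, 6. That is one component of size 4.
The largest has 4 vertices.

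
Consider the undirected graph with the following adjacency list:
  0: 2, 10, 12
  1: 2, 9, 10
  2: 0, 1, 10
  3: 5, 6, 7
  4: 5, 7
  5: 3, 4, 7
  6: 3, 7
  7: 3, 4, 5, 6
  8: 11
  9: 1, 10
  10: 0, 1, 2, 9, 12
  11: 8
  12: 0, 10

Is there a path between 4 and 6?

Yes

From 4 we can reach 3, 4, 5, 6, 7, which includes 6.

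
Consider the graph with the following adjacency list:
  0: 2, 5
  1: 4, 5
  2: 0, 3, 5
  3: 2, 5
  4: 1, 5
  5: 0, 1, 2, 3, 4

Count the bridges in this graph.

0

The edges on the cycle 5-1-4-5 are not bridges since each lies on that cycle.
Every edge lies on some cycle, so there are no bridges.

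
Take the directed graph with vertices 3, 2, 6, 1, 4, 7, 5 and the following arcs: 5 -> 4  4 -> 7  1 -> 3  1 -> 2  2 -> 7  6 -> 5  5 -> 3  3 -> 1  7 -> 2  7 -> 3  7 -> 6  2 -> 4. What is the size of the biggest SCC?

7

{1, 2, 3, 4, 5, 6, 7} are all mutually reachable — one SCC of size 7.
The largest has 7 vertices.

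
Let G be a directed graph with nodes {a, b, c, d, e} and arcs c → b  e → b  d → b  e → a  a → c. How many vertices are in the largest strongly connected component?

{d} is an SCC by itself.
{e} is an SCC by itself.
{c} is an SCC by itself.
{b} is an SCC by itself.
{a} is an SCC by itself.
The largest has 1 vertex.

1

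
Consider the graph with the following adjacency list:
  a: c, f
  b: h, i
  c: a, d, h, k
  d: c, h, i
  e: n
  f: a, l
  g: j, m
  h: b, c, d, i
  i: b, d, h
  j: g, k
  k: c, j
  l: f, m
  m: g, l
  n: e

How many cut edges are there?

1

The edges on the cycle c-d-i-b-h-c are not bridges since each lies on that cycle.
But removing n-e disconnects n from e — this is a bridge.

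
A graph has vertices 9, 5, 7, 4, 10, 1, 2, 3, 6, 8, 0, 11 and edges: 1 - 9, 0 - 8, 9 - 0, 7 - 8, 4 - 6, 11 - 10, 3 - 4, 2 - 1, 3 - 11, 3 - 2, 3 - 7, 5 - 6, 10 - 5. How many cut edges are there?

The edges on the cycle 3-2-1-9-0-8-7-3 are not bridges since each lies on that cycle.
Every edge lies on some cycle, so there are no bridges.

0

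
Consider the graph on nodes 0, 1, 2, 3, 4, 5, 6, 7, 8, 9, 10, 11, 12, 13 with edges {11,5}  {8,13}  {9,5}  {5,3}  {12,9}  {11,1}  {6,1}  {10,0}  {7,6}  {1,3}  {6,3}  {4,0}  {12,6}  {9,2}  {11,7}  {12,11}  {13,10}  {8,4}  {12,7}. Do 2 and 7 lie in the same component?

Yes

From 2 we can reach 1, 2, 3, 5, 6, 7, 9, 11, 12, which includes 7.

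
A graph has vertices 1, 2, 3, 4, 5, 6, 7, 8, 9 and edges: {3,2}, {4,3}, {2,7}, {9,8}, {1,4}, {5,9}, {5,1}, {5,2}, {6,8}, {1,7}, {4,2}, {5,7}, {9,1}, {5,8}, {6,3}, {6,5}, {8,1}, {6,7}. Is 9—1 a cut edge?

No

After removing 9—1, the path 9-5-1 still connects them, so the edge is not a bridge.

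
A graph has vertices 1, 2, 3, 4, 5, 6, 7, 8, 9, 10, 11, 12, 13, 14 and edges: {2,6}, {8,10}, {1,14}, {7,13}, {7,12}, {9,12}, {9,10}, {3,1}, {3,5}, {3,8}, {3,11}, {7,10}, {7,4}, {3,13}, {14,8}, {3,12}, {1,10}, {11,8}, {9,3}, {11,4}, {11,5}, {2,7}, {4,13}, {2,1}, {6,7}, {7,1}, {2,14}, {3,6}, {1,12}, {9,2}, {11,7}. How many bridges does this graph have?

0

The edges on the cycle 9-3-11-4-13-7-2-9 are not bridges since each lies on that cycle.
Every edge lies on some cycle, so there are no bridges.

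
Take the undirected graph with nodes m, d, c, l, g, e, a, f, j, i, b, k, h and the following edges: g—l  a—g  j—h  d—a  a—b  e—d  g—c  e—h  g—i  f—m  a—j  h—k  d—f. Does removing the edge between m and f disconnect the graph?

Removing m—f leaves no path between m and f: the component count goes from 1 to 2. So it is a bridge.

Yes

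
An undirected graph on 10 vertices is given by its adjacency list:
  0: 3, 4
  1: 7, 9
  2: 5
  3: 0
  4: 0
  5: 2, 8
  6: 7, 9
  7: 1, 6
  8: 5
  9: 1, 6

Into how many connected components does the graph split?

3

Starting from 2 we can reach 2, 5, 8. That is one component of size 3.
Starting from 0 we can reach 0, 3, 4. That is one component of size 3.
Starting from 1 we can reach 1, 6, 7, 9. That is one component of size 4.
Total: 3 components.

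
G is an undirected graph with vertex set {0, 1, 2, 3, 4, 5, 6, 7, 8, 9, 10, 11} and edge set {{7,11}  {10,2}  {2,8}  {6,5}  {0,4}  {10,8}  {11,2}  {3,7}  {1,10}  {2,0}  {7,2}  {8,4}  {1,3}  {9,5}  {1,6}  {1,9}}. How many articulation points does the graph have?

1

Removing 1 increases the component count from 1 to 2, so 1 is a cut vertex.
By contrast removing 6 leaves 1 component; it is not a cut vertex. No other vertex is a cut vertex either.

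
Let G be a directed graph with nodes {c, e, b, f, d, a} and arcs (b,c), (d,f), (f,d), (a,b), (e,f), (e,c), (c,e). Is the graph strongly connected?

No

There is no directed path from d to e, so the graph is not strongly connected.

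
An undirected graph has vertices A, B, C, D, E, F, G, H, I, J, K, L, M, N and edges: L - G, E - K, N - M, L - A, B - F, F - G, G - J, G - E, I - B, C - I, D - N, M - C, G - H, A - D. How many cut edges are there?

4

The edges on the cycle L-A-D-N-M-C-I-B-F-G-L are not bridges since each lies on that cycle.
But removing E - K disconnects E from K; removing G - E disconnects G from E; removing G - J disconnects G from J; removing G - H disconnects G from H — these are bridges.
That makes 4 bridges.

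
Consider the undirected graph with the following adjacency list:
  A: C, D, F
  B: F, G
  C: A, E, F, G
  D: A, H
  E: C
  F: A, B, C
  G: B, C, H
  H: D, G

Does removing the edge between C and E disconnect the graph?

Yes

Removing C-E leaves no path between C and E: the component count goes from 1 to 2. So it is a bridge.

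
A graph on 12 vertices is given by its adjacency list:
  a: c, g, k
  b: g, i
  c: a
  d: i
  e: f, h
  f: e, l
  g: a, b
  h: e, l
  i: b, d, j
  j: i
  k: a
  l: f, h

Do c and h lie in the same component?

The component containing c is {a, b, c, d, g, i, j, k}, and h is not in it.

No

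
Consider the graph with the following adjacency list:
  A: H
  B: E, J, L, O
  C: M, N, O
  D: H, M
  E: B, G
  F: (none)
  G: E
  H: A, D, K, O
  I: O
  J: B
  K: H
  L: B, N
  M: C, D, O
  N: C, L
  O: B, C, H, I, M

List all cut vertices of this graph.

B, E, H, O

Removing B increases the component count from 2 to 4, so B is a cut vertex.
Removing E increases the component count from 2 to 3, so E is a cut vertex.
Removing H increases the component count from 2 to 4, so H is a cut vertex.
Likewise O is a cut vertex.
By contrast removing I leaves 2 components; it is not a cut vertex. No other vertex is a cut vertex either.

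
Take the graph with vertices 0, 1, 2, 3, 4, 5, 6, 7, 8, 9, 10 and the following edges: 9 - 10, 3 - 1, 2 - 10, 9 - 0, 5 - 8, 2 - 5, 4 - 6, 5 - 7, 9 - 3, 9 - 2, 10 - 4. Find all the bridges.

The edges on the cycle 9-2-10-9 are not bridges since each lies on that cycle.
But removing 6 - 4 disconnects 6 from 4; removing 5 - 8 disconnects 5 from 8; removing 9 - 0 disconnects 9 from 0; removing 1 - 3 disconnects 1 from 3 — these are bridges.
In total 8 edges are bridges.

0-9, 1-3, 10-4, 2-5, 3-9, 4-6, 5-7, 5-8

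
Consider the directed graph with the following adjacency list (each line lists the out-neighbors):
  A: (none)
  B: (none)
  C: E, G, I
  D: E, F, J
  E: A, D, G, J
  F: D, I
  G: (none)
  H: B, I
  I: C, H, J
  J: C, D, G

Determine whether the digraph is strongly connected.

No

There is no directed path from A to C, so the graph is not strongly connected.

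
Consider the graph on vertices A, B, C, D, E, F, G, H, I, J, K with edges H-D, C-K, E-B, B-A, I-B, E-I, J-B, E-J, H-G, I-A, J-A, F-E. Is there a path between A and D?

No

The component containing A is {A, B, E, F, I, J}, and D is not in it.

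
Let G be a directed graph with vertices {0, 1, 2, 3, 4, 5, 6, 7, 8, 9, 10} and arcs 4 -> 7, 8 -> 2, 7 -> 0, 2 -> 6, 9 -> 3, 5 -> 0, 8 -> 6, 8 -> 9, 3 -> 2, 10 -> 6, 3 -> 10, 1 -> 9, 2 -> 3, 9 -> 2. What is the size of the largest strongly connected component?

{2, 3} are all mutually reachable — one SCC of size 2.
{4} is an SCC by itself.
{10} is an SCC by itself.
{9} is an SCC by itself.
{7} is an SCC by itself.
(and 5 more singleton SCCs)
The largest has 2 vertices.

2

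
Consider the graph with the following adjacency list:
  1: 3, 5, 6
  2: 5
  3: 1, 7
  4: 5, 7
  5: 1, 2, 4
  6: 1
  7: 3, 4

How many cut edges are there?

The edges on the cycle 1-5-4-7-3-1 are not bridges since each lies on that cycle.
But removing 5-2 disconnects 5 from 2; removing 1-6 disconnects 1 from 6 — these are bridges.
That makes 2 bridges.

2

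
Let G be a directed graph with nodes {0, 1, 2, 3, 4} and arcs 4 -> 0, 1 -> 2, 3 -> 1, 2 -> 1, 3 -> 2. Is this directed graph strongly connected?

No

There is no directed path from 0 to 3, so the graph is not strongly connected.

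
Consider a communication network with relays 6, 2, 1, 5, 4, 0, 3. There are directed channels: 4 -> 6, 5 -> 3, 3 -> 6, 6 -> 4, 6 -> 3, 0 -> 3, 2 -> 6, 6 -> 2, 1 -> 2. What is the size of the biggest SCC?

4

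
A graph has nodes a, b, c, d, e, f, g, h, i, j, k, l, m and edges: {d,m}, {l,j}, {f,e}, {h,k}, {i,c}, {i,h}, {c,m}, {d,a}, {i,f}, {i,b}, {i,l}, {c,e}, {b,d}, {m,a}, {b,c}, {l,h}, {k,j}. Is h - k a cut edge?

No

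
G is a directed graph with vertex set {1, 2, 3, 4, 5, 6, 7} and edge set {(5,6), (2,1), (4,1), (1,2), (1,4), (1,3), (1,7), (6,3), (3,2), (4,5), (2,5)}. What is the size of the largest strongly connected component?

{1, 2, 3, 4, 5, 6} are all mutually reachable — one SCC of size 6.
{7} is an SCC by itself.
The largest has 6 vertices.

6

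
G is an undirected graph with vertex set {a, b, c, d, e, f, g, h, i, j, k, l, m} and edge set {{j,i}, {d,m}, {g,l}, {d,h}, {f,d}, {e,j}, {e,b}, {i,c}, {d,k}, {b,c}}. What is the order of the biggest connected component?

5

a is isolated — a component by itself.
Starting from g we can reach g, l. That is one component of size 2.
Starting from d we can reach d, f, h, k, m. That is one component of size 5.
Starting from b we can reach b, c, e, i, j. That is one component of size 5.
The largest has 5 vertices.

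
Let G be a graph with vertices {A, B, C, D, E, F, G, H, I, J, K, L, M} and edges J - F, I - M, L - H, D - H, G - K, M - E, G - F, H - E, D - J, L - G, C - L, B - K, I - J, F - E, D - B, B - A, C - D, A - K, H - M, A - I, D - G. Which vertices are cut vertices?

Removing L, for instance, still leaves 1 component. No single vertex removal increases the component count — the graph has no articulation points.

none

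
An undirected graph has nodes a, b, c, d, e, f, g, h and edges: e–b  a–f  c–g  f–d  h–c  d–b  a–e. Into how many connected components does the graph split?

2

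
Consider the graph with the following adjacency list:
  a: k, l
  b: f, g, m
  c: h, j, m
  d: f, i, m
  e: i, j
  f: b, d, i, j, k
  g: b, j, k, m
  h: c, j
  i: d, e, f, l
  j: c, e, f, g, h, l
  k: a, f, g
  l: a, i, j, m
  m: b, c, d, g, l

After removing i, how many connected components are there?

1

With i gone, the remaining components are: {a, b, c, d, e, f, g, h, j, k, l, m}.
That is 1 component.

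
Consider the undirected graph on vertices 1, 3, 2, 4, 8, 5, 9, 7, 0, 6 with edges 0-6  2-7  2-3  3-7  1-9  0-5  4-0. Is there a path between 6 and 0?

From 6 we can reach 0, 4, 5, 6, which includes 0.

Yes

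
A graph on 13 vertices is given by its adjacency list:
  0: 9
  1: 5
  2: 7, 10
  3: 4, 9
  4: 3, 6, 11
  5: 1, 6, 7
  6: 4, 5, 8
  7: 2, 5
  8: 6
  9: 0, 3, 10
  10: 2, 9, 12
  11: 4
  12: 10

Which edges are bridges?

0-9, 1-5, 10-12, 11-4, 6-8

The edges on the cycle 3-4-6-5-7-2-10-9-3 are not bridges since each lies on that cycle.
But removing 8-6 disconnects 8 from 6; removing 4-11 disconnects 4 from 11; removing 12-10 disconnects 12 from 10; removing 5-1 disconnects 5 from 1 — these are bridges.
In total 5 edges are bridges.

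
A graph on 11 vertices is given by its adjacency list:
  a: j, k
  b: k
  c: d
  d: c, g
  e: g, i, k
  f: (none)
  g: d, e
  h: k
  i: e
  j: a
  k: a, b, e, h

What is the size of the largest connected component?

10

f is isolated — a component by itself.
Starting from a we can reach a, b, c, d, e, g, h, i, j, k. That is one component of size 10.
The largest has 10 vertices.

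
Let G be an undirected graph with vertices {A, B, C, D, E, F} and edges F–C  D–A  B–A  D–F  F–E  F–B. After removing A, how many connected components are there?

1

With A gone, the remaining components are: {B, C, D, E, F}.
That is 1 component.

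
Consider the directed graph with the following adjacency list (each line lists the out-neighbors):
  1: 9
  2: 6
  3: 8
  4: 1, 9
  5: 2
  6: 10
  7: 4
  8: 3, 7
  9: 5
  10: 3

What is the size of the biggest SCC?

{1, 2, 3, 4, 5, 6, 7, 8, 9, 10} are all mutually reachable — one SCC of size 10.
The largest has 10 vertices.

10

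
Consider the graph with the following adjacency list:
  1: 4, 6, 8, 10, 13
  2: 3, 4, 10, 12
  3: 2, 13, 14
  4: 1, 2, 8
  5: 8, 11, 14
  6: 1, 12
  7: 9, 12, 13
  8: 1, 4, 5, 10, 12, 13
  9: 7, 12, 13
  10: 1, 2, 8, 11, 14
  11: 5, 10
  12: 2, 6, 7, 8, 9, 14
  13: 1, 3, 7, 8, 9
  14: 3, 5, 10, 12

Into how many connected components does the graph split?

1

Starting from 1 we can reach 1, 2, 3, 4, 5, 6, 7, 8, 9, 10, 11, 12, 13, 14. That is one component of size 14.
Total: 1 component.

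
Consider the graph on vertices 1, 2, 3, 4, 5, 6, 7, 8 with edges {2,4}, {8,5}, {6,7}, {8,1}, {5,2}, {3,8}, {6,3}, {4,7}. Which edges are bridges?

The edges on the cycle 6-3-8-5-2-4-7-6 are not bridges since each lies on that cycle.
But removing 8 - 1 disconnects 8 from 1 — this is a bridge.

1-8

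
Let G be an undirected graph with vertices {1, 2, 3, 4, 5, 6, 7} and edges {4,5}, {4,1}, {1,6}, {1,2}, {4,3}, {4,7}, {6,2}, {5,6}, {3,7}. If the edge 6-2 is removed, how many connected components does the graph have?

1

6 and 2 are still connected via 6-1-2, so the component count stays at 1.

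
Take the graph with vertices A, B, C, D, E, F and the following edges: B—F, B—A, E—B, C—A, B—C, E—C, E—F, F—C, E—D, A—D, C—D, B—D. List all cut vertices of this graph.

none

Removing C, for instance, still leaves 1 component. No single vertex removal increases the component count — the graph has no articulation points.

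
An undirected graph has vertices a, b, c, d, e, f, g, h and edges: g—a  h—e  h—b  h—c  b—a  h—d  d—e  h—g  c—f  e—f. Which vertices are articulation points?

h

Removing h increases the component count from 1 to 2, so h is a cut vertex.
By contrast removing d leaves 1 component; it is not a cut vertex. No other vertex is a cut vertex either.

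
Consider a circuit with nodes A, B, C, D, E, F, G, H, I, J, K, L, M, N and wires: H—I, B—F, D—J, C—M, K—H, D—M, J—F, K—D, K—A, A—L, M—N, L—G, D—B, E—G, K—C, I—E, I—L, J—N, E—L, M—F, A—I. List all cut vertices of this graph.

Removing K increases the component count from 1 to 2, so K is a cut vertex.
By contrast removing D leaves 1 component; it is not a cut vertex. No other vertex is a cut vertex either.

K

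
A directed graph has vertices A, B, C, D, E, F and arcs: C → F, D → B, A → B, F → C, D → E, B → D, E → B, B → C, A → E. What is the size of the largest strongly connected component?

3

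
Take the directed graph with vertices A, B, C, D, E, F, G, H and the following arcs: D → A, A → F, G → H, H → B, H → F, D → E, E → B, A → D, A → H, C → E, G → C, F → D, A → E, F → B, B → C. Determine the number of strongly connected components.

{A, D, F, H} are all mutually reachable — one SCC of size 4.
{B, C, E} are all mutually reachable — one SCC of size 3.
{G} is an SCC by itself.
That gives 3 strongly connected components.

3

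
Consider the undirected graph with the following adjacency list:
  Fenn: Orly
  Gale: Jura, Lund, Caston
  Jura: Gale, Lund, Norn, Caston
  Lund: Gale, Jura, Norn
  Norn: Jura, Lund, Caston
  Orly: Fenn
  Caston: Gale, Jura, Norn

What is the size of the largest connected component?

5

Starting from Fenn we can reach Fenn, Orly. That is one component of size 2.
Starting from Gale we can reach Gale, Jura, Lund, Norn, Caston. That is one component of size 5.
The largest has 5 vertices.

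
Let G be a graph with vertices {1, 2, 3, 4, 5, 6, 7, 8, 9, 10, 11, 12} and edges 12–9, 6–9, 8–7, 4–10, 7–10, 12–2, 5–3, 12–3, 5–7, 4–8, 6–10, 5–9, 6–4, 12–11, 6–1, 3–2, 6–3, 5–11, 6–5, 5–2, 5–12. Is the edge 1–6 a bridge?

Yes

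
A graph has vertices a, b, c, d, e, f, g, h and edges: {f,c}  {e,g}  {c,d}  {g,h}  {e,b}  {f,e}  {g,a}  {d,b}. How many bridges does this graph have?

The edges on the cycle f-c-d-b-e-f are not bridges since each lies on that cycle.
But removing e-g disconnects e from g; removing g-h disconnects g from h; removing a-g disconnects a from g — these are bridges.
That makes 3 bridges.

3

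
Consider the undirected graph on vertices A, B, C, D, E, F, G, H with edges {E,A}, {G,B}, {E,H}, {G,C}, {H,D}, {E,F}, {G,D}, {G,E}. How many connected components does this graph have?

Starting from A we can reach A, B, C, D, E, F, G, H. That is one component of size 8.
Total: 1 component.

1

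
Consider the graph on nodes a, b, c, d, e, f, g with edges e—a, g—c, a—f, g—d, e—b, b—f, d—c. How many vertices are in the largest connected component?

4

Starting from c we can reach c, d, g. That is one component of size 3.
Starting from a we can reach a, b, e, f. That is one component of size 4.
The largest has 4 vertices.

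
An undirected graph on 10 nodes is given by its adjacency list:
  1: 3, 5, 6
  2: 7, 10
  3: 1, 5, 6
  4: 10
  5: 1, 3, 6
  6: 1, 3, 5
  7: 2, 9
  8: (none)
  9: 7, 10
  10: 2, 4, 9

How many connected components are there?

3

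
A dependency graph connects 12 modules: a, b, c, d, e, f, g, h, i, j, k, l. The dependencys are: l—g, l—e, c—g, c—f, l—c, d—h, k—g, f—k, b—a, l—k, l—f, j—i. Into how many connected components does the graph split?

4

Starting from i we can reach i, j. That is one component of size 2.
Starting from d we can reach d, h. That is one component of size 2.
Starting from a we can reach a, b. That is one component of size 2.
Starting from c we can reach c, e, f, g, k, l. That is one component of size 6.
Total: 4 components.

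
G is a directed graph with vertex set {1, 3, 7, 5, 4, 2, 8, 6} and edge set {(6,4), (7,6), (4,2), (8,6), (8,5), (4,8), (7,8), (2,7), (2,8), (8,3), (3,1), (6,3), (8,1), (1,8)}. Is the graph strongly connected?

No

There is no directed path from 5 to 2, so the graph is not strongly connected.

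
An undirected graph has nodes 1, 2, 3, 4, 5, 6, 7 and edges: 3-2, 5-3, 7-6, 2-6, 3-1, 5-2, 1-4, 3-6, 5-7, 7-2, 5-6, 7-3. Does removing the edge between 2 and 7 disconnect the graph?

No

After removing 2-7, the path 2-5-7 still connects them, so the edge is not a bridge.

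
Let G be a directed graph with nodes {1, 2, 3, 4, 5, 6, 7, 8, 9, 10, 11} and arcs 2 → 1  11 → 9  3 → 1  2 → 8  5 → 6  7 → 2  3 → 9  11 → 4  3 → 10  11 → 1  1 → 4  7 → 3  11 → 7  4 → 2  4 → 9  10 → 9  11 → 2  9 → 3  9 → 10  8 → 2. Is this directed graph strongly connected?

There is no directed path from 3 to 5, so the graph is not strongly connected.

No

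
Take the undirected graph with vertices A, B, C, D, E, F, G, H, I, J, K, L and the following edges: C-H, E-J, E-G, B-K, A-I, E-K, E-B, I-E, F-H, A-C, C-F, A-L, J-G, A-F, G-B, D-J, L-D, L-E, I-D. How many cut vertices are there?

Removing A increases the component count from 1 to 2, so A is a cut vertex.
By contrast removing E leaves 1 component; it is not a cut vertex. No other vertex is a cut vertex either.

1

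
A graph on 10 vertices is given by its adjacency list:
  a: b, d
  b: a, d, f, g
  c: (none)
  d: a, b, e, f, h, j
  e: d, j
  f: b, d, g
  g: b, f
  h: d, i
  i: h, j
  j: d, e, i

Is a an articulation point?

Deleting a leaves 2 components (was 2), so a is not a cut vertex.

No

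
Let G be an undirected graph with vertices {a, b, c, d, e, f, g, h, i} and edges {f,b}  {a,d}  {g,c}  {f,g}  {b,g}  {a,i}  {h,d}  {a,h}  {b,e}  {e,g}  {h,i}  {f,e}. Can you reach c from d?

No

The component containing d is {a, d, h, i}, and c is not in it.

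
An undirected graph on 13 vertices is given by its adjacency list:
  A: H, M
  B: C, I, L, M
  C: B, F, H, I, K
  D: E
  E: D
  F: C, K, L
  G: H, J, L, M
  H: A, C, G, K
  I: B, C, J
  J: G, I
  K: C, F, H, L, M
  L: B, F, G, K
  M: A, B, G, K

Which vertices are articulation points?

none

Removing A, for instance, still leaves 2 components. No single vertex removal increases the component count — the graph has no articulation points.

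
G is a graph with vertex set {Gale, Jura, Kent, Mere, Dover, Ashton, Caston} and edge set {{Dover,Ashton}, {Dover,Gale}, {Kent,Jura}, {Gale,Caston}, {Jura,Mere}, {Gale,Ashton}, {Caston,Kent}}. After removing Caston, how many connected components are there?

2

With Caston gone, the remaining components are: {Gale, Dover, Ashton}; {Jura, Kent, Mere}.
That is 2 components.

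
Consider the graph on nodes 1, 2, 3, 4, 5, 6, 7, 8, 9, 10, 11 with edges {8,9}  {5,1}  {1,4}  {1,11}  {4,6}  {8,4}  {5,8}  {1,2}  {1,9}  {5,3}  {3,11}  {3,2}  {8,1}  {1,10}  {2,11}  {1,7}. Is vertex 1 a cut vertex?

Yes

Deleting 1 raises the number of components from 1 to 3, so 1 is a cut vertex.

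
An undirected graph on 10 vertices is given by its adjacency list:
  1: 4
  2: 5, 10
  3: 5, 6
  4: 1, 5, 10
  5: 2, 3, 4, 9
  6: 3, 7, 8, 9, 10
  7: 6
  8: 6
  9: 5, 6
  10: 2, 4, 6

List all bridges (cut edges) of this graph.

1-4, 6-7, 6-8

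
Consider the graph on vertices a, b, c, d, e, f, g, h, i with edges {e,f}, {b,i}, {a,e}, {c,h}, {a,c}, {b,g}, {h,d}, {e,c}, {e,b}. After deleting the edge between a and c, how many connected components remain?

1

a and c are still connected via a-e-c, so the component count stays at 1.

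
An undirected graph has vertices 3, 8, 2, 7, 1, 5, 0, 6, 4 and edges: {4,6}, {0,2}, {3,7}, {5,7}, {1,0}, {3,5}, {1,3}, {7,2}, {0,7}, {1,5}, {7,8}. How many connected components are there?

2

Starting from 4 we can reach 4, 6. That is one component of size 2.
Starting from 0 we can reach 0, 1, 2, 3, 5, 7, 8. That is one component of size 7.
Total: 2 components.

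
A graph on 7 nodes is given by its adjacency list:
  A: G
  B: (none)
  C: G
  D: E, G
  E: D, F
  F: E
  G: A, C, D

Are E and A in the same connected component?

Yes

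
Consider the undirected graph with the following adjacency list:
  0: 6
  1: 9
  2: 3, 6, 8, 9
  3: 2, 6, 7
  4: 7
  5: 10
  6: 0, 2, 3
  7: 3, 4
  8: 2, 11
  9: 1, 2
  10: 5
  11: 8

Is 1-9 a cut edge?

Removing 1-9 leaves no path between 1 and 9: the component count goes from 2 to 3. So it is a bridge.

Yes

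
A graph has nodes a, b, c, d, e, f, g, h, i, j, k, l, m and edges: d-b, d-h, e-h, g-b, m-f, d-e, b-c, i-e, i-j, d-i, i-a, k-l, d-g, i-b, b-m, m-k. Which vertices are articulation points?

Removing b increases the component count from 1 to 3, so b is a cut vertex.
Removing i increases the component count from 1 to 3, so i is a cut vertex.
Removing k increases the component count from 1 to 2, so k is a cut vertex.
Likewise m is a cut vertex.
By contrast removing e leaves 1 component; it is not a cut vertex. No other vertex is a cut vertex either.

b, i, k, m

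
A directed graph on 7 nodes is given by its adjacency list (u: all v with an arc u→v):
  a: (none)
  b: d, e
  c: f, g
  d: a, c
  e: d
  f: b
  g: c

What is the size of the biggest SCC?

6

{b, c, d, e, f, g} are all mutually reachable — one SCC of size 6.
{a} is an SCC by itself.
The largest has 6 vertices.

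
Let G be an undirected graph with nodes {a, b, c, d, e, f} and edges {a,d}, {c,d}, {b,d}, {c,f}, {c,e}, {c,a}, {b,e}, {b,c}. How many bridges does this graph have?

1

The edges on the cycle b-c-a-d-b are not bridges since each lies on that cycle.
But removing c - f disconnects c from f — this is a bridge.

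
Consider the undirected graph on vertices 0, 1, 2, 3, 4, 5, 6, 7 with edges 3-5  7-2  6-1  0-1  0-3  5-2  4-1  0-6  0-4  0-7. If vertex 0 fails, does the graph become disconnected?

Yes

Deleting 0 raises the number of components from 1 to 2, so 0 is a cut vertex.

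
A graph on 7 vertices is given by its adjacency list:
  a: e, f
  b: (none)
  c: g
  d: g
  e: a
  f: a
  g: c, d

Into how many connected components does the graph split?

3

b is isolated — a component by itself.
Starting from a we can reach a, e, f. That is one component of size 3.
Starting from c we can reach c, d, g. That is one component of size 3.
Total: 3 components.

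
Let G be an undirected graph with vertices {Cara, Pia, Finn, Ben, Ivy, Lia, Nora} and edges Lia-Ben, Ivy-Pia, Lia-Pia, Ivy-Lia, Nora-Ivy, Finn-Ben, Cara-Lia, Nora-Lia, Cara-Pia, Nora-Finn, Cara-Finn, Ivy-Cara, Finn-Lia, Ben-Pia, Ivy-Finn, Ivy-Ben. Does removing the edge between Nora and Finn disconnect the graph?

No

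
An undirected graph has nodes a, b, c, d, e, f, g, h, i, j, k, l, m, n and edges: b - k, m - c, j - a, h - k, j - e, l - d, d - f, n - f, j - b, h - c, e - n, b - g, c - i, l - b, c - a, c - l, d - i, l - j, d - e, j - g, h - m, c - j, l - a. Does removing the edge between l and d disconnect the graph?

After removing l - d, the path l-c-i-d still connects them, so the edge is not a bridge.

No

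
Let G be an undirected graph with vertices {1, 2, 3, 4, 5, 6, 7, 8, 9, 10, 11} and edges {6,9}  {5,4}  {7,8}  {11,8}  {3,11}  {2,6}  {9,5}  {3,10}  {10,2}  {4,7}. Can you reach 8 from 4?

Yes

From 4 we can reach 2, 3, 4, 5, 6, 7, 8, 9, 10, 11, which includes 8.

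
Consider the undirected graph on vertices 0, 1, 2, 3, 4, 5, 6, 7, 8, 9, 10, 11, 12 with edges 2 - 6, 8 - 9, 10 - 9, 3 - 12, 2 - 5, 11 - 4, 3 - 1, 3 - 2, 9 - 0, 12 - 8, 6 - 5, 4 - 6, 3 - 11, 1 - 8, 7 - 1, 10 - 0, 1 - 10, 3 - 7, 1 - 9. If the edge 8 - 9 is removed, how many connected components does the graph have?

1

8 and 9 are still connected via 8-1-9, so the component count stays at 1.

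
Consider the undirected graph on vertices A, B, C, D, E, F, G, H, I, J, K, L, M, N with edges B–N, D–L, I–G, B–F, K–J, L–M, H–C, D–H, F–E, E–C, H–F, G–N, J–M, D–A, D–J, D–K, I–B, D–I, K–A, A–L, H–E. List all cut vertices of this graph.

D

Removing D increases the component count from 1 to 2, so D is a cut vertex.
By contrast removing I leaves 1 component; it is not a cut vertex. No other vertex is a cut vertex either.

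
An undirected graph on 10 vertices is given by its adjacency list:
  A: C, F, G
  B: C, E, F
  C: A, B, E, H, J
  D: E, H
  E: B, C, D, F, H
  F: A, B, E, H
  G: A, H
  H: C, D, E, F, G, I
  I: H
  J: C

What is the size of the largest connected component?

Starting from A we can reach A, B, C, D, E, F, G, H, I, J. That is one component of size 10.
The largest has 10 vertices.

10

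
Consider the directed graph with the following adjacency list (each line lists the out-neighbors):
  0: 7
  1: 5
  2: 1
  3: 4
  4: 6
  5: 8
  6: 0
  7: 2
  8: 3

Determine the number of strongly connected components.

1

{0, 1, 2, 3, 4, 5, 6, 7, 8} are all mutually reachable — one SCC of size 9.
That gives 1 strongly connected component.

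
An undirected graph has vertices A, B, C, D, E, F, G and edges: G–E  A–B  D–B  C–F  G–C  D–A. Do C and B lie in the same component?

The component containing C is {C, E, F, G}, and B is not in it.

No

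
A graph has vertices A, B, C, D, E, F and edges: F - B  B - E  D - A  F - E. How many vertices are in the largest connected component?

C is isolated — a component by itself.
Starting from A we can reach A, D. That is one component of size 2.
Starting from B we can reach B, E, F. That is one component of size 3.
The largest has 3 vertices.

3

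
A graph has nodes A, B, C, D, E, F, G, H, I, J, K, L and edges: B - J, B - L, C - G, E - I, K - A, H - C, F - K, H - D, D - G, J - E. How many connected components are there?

3

Starting from A we can reach A, F, K. That is one component of size 3.
Starting from C we can reach C, D, G, H. That is one component of size 4.
Starting from B we can reach B, E, I, J, L. That is one component of size 5.
Total: 3 components.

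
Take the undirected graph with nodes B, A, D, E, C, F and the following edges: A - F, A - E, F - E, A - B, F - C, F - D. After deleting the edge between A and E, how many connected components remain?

1

A and E are still connected via A-F-E, so the component count stays at 1.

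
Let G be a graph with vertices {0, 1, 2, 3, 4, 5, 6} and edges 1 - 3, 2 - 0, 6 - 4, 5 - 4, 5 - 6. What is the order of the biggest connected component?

Starting from 0 we can reach 0, 2. That is one component of size 2.
Starting from 1 we can reach 1, 3. That is one component of size 2.
Starting from 4 we can reach 4, 5, 6. That is one component of size 3.
The largest has 3 vertices.

3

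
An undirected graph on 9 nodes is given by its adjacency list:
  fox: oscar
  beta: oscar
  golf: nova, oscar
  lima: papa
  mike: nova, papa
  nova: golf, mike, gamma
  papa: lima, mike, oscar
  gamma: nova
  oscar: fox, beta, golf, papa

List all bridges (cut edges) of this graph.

The edges on the cycle nova-golf-oscar-papa-mike-nova are not bridges since each lies on that cycle.
But removing beta-oscar disconnects beta from oscar; removing oscar-fox disconnects oscar from fox; removing papa-lima disconnects papa from lima; removing nova-gamma disconnects nova from gamma — these are bridges.

beta-oscar, fox-oscar, gamma-nova, lima-papa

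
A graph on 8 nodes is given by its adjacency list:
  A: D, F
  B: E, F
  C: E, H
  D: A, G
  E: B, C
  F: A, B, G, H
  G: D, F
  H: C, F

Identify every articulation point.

Removing F increases the component count from 1 to 2, so F is a cut vertex.
By contrast removing B leaves 1 component; it is not a cut vertex. No other vertex is a cut vertex either.

F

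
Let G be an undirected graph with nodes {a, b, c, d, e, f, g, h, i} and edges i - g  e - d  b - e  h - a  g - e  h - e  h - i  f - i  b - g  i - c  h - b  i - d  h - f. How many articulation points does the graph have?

Removing h increases the component count from 1 to 2, so h is a cut vertex.
Removing i increases the component count from 1 to 2, so i is a cut vertex.
By contrast removing d leaves 1 component; it is not a cut vertex. No other vertex is a cut vertex either.

2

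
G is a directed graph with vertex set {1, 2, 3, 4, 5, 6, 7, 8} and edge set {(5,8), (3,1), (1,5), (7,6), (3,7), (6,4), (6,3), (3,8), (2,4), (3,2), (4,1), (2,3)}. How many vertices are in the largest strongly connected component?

{2, 3, 6, 7} are all mutually reachable — one SCC of size 4.
{5} is an SCC by itself.
{1} is an SCC by itself.
{8} is an SCC by itself.
{4} is an SCC by itself.
The largest has 4 vertices.

4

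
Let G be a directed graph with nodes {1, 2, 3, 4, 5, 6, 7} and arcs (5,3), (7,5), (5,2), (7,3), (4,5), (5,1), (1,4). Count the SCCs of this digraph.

5

{1, 4, 5} are all mutually reachable — one SCC of size 3.
{3} is an SCC by itself.
{7} is an SCC by itself.
{2} is an SCC by itself.
{6} is an SCC by itself.
That gives 5 strongly connected components.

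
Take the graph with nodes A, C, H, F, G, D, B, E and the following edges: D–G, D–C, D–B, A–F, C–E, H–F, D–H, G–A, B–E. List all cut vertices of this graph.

D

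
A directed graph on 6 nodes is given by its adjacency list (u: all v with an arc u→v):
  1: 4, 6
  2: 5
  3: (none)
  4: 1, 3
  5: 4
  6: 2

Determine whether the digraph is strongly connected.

No

There is no directed path from 3 to 6, so the graph is not strongly connected.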